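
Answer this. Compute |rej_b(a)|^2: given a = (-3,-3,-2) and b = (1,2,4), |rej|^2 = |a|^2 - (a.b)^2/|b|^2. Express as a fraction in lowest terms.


|a|^2 = (-3)^2 + (-3)^2 + (-2)^2 = 22
|b|^2 = 1^2 + 2^2 + 4^2 = 21
a . b = (-3)*1 + (-3)*2 + (-2)*4 = -17
(a.b)^2 = (-17)^2 = 289
|rej|^2 = 22 - 289/21
= (462 - 289)/21
= 173/21
In lowest terms: 173/21


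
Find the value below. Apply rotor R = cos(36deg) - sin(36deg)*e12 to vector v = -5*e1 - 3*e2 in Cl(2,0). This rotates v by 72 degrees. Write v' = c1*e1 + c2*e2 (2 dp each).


Rotor R = cos(36deg) - sin(36deg)*e12
Rotation angle theta = 2 * 36 = 72 degrees
v' = R*v*~R rotates v by theta.
cos(72deg) = 0.3090, sin(72deg) = 0.9511
v'_1 = -5*cos(72deg) - (-3)*sin(72deg)
= -5*0.3090 - (-3)*0.9511
= 1.31
v'_2 = -5*sin(72deg) + (-3)*cos(72deg)
= -5*0.9511 + (-3)*0.3090
= -5.68
v' = 1.31*e1 - 5.68*e2


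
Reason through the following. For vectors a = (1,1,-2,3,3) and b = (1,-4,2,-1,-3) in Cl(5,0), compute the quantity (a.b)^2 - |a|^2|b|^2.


a . b = 1*1 + 1*(-4) + (-2)*2 + 3*(-1) + 3*(-3)
= 1 + (-4) + (-4) + (-3) + (-9) = -19
|a|^2 = 1^2 + 1^2 + (-2)^2 + 3^2 + 3^2 = 24
|b|^2 = 1^2 + (-4)^2 + 2^2 + (-1)^2 + (-3)^2 = 31
(a.b)^2 = (-19)^2 = 361
|a|^2 * |b|^2 = 24 * 31 = 744
Result = 361 - 744 = -383


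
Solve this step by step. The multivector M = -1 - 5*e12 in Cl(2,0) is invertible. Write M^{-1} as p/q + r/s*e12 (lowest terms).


M = -1 - 5*e12, where e12^2 = -1.
Since M commutes with its reverse ~M = a - b*e12, M * ~M = a^2 - b^2*e12^2 = a^2 + b^2.
So M^{-1} = ~M / (a^2 + b^2) = (a - b*e12)/(a^2 + b^2).
a^2 + b^2 = 1 + 25 = 26
Scalar part = -1/26 = -1/26
Bivector coeff = 5/26 = 5/26
M^{-1} = -1/26 + 5/26*e12


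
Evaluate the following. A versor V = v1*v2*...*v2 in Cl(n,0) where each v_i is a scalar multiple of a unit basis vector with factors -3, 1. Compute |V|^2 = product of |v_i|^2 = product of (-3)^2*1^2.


Each vector v_i has |v_i|^2 = s_i^2
Squared scales: (-3)^2 = 9, 1^2 = 1
|V|^2 = 9 * 1
= 9


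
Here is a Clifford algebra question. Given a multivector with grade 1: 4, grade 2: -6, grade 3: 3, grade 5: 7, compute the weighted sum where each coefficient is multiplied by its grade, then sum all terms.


Grade-weighted sum = sum of grade_k * coefficient_k
1*4 = 4
2*(-6) = -12
3*3 = 9
5*7 = 35
Total = 4 + (-12) + 9 + 35 = 36


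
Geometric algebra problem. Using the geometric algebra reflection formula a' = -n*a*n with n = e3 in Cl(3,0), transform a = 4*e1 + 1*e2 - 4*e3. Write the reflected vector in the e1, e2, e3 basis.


Reflection formula: a' = -n*a*n, with n = e3 (unit vector, n^2 = 1).
For reflection through hyperplane perp to e3:
The component along e3 flips sign, others stay.
a = (4, 1, -4)
a' = (4, 1, 4)
a' = 4*e1 + 1*e2 + 4*e3


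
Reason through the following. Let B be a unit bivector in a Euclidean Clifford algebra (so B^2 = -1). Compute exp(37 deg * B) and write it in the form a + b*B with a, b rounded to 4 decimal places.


For a unit bivector B with B^2 = -1, the exponential series gives
e^(theta*B) = cos(theta) + sin(theta)*B (the GA analogue of Euler's formula).
theta = 37 degrees = 0.645772 rad
cos(37 deg) = 0.7986
sin(37 deg) = 0.6018
exp(theta*B) = 0.7986 + 0.6018*B


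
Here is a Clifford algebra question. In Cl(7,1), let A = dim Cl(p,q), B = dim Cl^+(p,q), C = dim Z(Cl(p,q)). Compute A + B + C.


n = 7 + 1 = 8
Total dim = 2^8 = 256
Even subalgebra dim = 2^7 = 128
n is even, so center dim = 1
Sum = 256 + 128 + 1 = 385


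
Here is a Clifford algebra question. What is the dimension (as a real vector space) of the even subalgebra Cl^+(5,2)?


Even subalgebra dimension = 2^(n-1)
n = 5 + 2 = 7
2^(7 - 1) = 2^6 = 64
Verification: sum of C(7,k) for even k = 1 + 21 + 35 + 7 = 64
Result = 64


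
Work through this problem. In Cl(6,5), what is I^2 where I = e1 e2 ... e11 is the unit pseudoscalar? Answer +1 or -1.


The pseudoscalar I = e1...e_n (product of all n generators) of Cl(p,q) satisfies I^2 = (-1)^(q + n(n-1)/2).
p = 6, q = 5, n = p + q = 11
n(n-1)/2 = 11 * 10 / 2 = 55
Exponent = q + n(n-1)/2 = 5 + 55 = 60
I^2 = (-1)^60 = +1


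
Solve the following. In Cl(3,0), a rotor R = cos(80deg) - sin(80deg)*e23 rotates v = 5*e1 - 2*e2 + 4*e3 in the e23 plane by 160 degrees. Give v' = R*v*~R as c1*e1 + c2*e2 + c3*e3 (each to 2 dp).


Rotor R = cos(80deg) - sin(80deg)*e23
Rotation angle theta = 2 * 80 = 160 degrees in the e23 plane (e2 -> e3).
The component perpendicular to the plane (e1) is invariant: v'_1 = v1 = 5.00
cos(160deg) = -0.9397, sin(160deg) = 0.3420
v'_2 = v2*cos(theta) - v3*sin(theta) = -2*(-0.9397) - 4*0.3420 = 0.51
v'_3 = v2*sin(theta) + v3*cos(theta) = -2*0.3420 + 4*(-0.9397) = -4.44
v' = 5.00*e1 + 0.51*e2 - 4.44*e3


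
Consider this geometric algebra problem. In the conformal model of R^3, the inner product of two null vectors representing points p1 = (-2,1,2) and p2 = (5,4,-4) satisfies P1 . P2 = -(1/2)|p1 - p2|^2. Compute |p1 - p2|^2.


p1 - p2 = (-7, -3, 6)
|p1 - p2|^2 = (-7)^2 + (-3)^2 + 6^2
= 49 + 9 + 36
= 94


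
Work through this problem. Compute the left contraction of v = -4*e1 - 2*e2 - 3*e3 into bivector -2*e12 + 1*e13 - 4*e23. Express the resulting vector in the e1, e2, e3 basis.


Left contraction v _| B = <vB>_1 (grade-1 part of the geometric product vB).
Using e1_|e12 = e2, e2_|e12 = -e1, e1_|e13 = e3, e3_|e13 = -e1, e2_|e23 = e3, e3_|e23 = -e2:
e1 coeff: -v2*b12 - v3*b13 = -(-2)*(-2) - (-3)*(1) = -1
e2 coeff: v1*b12 - v3*b23 = (-4)*(-2) - (-3)*(-4) = -4
e3 coeff: v1*b13 + v2*b23 = (-4)*(1) + (-2)*(-4) = 4
v _| B = -1*e1 - 4*e2 + 4*e3


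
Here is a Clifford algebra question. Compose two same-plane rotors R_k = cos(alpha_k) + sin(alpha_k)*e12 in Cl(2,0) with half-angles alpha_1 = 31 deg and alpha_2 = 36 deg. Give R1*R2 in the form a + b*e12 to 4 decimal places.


Same-plane rotors commute and their half-angles add:
R1*R2 = cos(a1 + a2) + sin(a1 + a2)*e12.
a1 + a2 = 31 + 36 = 67 deg
cos(67 deg) = 0.3907
sin(67 deg) = 0.9205
R1*R2 = 0.3907 + 0.9205*e12


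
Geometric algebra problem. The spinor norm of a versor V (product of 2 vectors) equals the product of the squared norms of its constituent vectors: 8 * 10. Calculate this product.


Spinor norm N(V) = |v1|^2 * |v2|^2 * ... * |v2|^2
= 8 * 10
Running product: 8, 80
N(V) = 80


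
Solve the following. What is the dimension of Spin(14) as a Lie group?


Spin(n) double-covers SO(n); both have Lie algebra so(n) of dimension n(n-1)/2.
n = 14
n(n-1) = 14 * 13 = 182
dim Spin(14) = 182/2 = 91


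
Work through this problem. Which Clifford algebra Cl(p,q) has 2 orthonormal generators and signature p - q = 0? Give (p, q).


We need p + q = 2 and p - q = 0.
Adding: 2p = 2 + 0 = 2, so p = 1.
Then q = 2 - 1 = 1.
(p, q) = (1, 1)


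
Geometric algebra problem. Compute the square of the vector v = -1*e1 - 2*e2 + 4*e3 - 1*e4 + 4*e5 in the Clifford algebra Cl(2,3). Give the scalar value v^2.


v^2 = sum of c_i^2 * e_i^2
Positive signature terms (e_i^2 = +1): (-1)^2 + (-2)^2 = 5
Negative signature terms (e_j^2 = -1): 4^2 + (-1)^2 + 4^2 = 33
v^2 = 5 - 33 = -28


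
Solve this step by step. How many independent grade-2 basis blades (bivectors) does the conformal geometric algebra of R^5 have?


The conformal model of R^5 uses Cl(6,1) with m = 5 + 2 = 7 generators.
Number of grade-2 blades = C(m, 2) = C(7, 2)
= 7*6/2 = 21


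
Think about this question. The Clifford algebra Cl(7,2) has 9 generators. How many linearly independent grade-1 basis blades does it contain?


Number of grade-k basis blades in Cl(p,q) with n = p + q is C(n, k).
n = 7 + 2 = 9
C(9, 1) = 9! / (1! * 8!)
= 362880 / (1 * 40320)
= 9


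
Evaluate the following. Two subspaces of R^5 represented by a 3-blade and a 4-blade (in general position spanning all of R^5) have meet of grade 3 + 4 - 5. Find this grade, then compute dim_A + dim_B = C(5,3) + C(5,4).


Meet grade = grade(A) + grade(B) - n
= 3 + 4 - 5 = 2
C(5,3) = 10
C(5,4) = 5
dim_A + dim_B = 10 + 5 = 15


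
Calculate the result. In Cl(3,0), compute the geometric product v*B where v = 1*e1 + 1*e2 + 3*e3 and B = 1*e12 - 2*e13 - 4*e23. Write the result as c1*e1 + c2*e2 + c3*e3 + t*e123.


vB has grade-1 (vector) and grade-3 (trivector) parts: vB = (v _| B) + (v ^ B).
Vector part <vB>_1:
  e1: -v2*b12 - v3*b13 = -(1)*(1) - (3)*(-2) = 5
  e2: v1*b12 - v3*b23 = (1)*(1) - (3)*(-4) = 13
  e3: v1*b13 + v2*b23 = (1)*(-2) + (1)*(-4) = -6
Trivector part <vB>_3:
  e123: v1*b23 - v2*b13 + v3*b12 = (1)*(-4) - (1)*(-2) + (3)*(1) = 1
vB = 5*e1 + 13*e2 - 6*e3 + 1*e123


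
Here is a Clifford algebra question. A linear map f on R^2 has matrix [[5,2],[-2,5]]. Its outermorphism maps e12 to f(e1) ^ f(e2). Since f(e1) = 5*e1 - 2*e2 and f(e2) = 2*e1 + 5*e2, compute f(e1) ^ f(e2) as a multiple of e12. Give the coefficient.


The outermorphism of a linear map f sends e1^e2 to f(e1)^f(e2).
f(e1) = 5*e1 - 2*e2
f(e2) = 2*e1 + 5*e2
f(e1) ^ f(e2) = (5*e1 - 2*e2) ^ (2*e1 + 5*e2)
= 5*5*e12 + (-2)*2*e21
= (25 - (-4))*e12
= 29*e12
Coefficient = 29


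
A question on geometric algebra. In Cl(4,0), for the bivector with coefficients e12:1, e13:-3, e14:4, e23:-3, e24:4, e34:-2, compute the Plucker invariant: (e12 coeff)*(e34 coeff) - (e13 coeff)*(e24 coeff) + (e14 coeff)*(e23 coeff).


Plucker relation: af - be + cd
a*f = 1*(-2) = -2
b*e = (-3)*4 = -12
c*d = 4*(-3) = -12
af - be + cd = -2 - (-12) + (-12)
= -2


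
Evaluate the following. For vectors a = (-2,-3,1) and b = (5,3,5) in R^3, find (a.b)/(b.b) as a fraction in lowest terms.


Projection coefficient = (a . b) / (b . b)
a . b = (-2)*5 + (-3)*3 + 1*5
= -10 + (-9) + 5 = -14
b . b = 5^2 + 3^2 + 5^2
= 25 + 9 + 25 = 59
Coefficient = -14/59
In lowest terms: -14/59


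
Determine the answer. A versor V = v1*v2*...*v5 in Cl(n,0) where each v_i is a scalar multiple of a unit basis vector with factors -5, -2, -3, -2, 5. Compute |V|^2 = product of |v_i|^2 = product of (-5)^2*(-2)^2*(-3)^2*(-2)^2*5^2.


Each vector v_i has |v_i|^2 = s_i^2
Squared scales: (-5)^2 = 25, (-2)^2 = 4, (-3)^2 = 9, (-2)^2 = 4, 5^2 = 25
|V|^2 = 25 * 4 * 9 * 4 * 25
= 90000


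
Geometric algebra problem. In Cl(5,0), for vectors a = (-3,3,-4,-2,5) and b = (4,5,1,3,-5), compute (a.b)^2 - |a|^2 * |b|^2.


a . b = (-3)*4 + 3*5 + (-4)*1 + (-2)*3 + 5*(-5)
= -12 + 15 + (-4) + (-6) + (-25) = -32
|a|^2 = (-3)^2 + 3^2 + (-4)^2 + (-2)^2 + 5^2 = 63
|b|^2 = 4^2 + 5^2 + 1^2 + 3^2 + (-5)^2 = 76
(a.b)^2 = (-32)^2 = 1024
|a|^2 * |b|^2 = 63 * 76 = 4788
Result = 1024 - 4788 = -3764


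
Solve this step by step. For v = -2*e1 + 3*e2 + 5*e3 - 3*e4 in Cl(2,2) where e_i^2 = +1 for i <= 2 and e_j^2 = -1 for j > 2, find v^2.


v^2 = sum of c_i^2 * e_i^2
Positive signature terms (e_i^2 = +1): (-2)^2 + 3^2 = 13
Negative signature terms (e_j^2 = -1): 5^2 + (-3)^2 = 34
v^2 = 13 - 34 = -21


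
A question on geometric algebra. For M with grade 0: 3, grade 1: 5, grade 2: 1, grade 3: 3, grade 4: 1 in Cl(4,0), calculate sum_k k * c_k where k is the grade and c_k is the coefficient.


Grade-weighted sum = sum of grade_k * coefficient_k
0*3 = 0
1*5 = 5
2*1 = 2
3*3 = 9
4*1 = 4
Total = 0 + 5 + 2 + 9 + 4 = 20


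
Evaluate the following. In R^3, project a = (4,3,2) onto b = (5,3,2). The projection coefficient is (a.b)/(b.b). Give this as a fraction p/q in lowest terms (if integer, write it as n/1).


Projection coefficient = (a . b) / (b . b)
a . b = 4*5 + 3*3 + 2*2
= 20 + 9 + 4 = 33
b . b = 5^2 + 3^2 + 2^2
= 25 + 9 + 4 = 38
Coefficient = 33/38
In lowest terms: 33/38


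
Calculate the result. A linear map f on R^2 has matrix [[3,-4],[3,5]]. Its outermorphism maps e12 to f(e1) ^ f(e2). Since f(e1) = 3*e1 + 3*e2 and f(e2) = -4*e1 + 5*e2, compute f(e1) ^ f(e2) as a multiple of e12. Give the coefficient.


The outermorphism of a linear map f sends e1^e2 to f(e1)^f(e2).
f(e1) = 3*e1 + 3*e2
f(e2) = -4*e1 + 5*e2
f(e1) ^ f(e2) = (3*e1 + 3*e2) ^ (-4*e1 + 5*e2)
= 3*5*e12 + 3*(-4)*e21
= (15 - (-12))*e12
= 27*e12
Coefficient = 27


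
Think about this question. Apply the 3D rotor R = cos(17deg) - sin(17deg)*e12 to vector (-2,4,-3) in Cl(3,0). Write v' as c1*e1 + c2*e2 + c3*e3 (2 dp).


Rotor R = cos(17deg) - sin(17deg)*e12
Rotation angle theta = 2 * 17 = 34 degrees in the e12 plane (e1 -> e2).
The component perpendicular to the plane (e3) is invariant: v'_3 = v3 = -3.00
cos(34deg) = 0.8290, sin(34deg) = 0.5592
v'_1 = v1*cos(theta) - v2*sin(theta) = -2*0.8290 - 4*0.5592 = -3.89
v'_2 = v1*sin(theta) + v2*cos(theta) = -2*0.5592 + 4*0.8290 = 2.20
v' = -3.89*e1 + 2.20*e2 - 3.00*e3


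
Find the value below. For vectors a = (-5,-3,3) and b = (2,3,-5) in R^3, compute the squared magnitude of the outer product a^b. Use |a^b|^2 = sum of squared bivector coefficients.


a wedge b = (a1*b2 - a2*b1)*e12 + (a1*b3 - a3*b1)*e13 + (a2*b3 - a3*b2)*e23
e12 coeff: (-5)*3 - (-3)*2 = -15 - (-6) = -9
e13 coeff: (-5)*(-5) - 3*2 = 25 - 6 = 19
e23 coeff: (-3)*(-5) - 3*3 = 15 - 9 = 6
|a wedge b|^2 = (-9)^2 + 19^2 + 6^2
= 81 + 361 + 36
= 478


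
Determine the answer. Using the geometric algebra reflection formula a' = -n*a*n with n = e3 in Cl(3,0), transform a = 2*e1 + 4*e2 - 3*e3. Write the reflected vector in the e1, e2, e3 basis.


Reflection formula: a' = -n*a*n, with n = e3 (unit vector, n^2 = 1).
For reflection through hyperplane perp to e3:
The component along e3 flips sign, others stay.
a = (2, 4, -3)
a' = (2, 4, 3)
a' = 2*e1 + 4*e2 + 3*e3


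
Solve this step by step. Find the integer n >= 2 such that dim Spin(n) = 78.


dim Spin(n) = dim so(n) = n(n-1)/2.
Solve n(n-1)/2 = 78, i.e. n^2 - n - 156 = 0.
Discriminant = 1 + 8*78 = 625
n = (1 + sqrt(625))/2 = (1 + 25)/2 = 13


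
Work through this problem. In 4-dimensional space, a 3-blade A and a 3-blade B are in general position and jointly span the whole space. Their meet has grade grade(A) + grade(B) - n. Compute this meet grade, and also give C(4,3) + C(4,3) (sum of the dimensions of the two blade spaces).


Meet grade = grade(A) + grade(B) - n
= 3 + 3 - 4 = 2
C(4,3) = 4
C(4,3) = 4
dim_A + dim_B = 4 + 4 = 8


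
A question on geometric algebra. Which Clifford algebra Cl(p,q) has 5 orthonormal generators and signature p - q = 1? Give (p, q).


We need p + q = 5 and p - q = 1.
Adding: 2p = 5 + 1 = 6, so p = 3.
Then q = 5 - 3 = 2.
(p, q) = (3, 2)


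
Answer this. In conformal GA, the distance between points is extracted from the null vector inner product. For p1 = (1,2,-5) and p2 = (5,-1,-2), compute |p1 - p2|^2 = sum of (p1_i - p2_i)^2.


p1 - p2 = (-4, 3, -3)
|p1 - p2|^2 = (-4)^2 + 3^2 + (-3)^2
= 16 + 9 + 9
= 34


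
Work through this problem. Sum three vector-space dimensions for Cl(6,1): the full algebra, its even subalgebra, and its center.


n = 6 + 1 = 7
Total dim = 2^7 = 128
Even subalgebra dim = 2^6 = 64
n is odd, so center dim = 2
Sum = 128 + 64 + 2 = 194


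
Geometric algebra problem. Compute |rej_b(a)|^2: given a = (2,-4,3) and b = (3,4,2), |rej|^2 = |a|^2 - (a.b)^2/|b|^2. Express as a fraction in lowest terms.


|a|^2 = 2^2 + (-4)^2 + 3^2 = 29
|b|^2 = 3^2 + 4^2 + 2^2 = 29
a . b = 2*3 + (-4)*4 + 3*2 = -4
(a.b)^2 = (-4)^2 = 16
|rej|^2 = 29 - 16/29
= (841 - 16)/29
= 825/29
In lowest terms: 825/29


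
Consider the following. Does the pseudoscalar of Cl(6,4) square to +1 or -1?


The pseudoscalar I = e1...e_n (product of all n generators) of Cl(p,q) satisfies I^2 = (-1)^(q + n(n-1)/2).
p = 6, q = 4, n = p + q = 10
n(n-1)/2 = 10 * 9 / 2 = 45
Exponent = q + n(n-1)/2 = 4 + 45 = 49
I^2 = (-1)^49 = -1


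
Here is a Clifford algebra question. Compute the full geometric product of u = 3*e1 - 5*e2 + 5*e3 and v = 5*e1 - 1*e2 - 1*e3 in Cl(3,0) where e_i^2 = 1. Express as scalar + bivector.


In Cl(3,0): e_i^2 = 1, e_ie_j = -e_je_i for i != j.
Scalar part = u . v = 3*5 + (-5)*(-1) + 5*(-1)
= 15 + 5 + (-5) = 15
e12 coeff = 3*(-1) - (-5)*5 = -3 - (-25) = 22
e13 coeff = 3*(-1) - 5*5 = -3 - 25 = -28
e23 coeff = (-5)*(-1) - 5*(-1) = 5 - (-5) = 10
uv = 15 + 22*e12 - 28*e13 + 10*e23


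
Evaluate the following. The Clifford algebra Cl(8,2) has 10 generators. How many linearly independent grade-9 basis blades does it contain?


Number of grade-k basis blades in Cl(p,q) with n = p + q is C(n, k).
n = 8 + 2 = 10
C(10, 9) = 10! / (9! * 1!)
= 3628800 / (362880 * 1)
= 10


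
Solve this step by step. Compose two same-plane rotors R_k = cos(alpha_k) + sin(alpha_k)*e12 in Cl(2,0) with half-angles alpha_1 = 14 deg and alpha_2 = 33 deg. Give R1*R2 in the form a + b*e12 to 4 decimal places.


Same-plane rotors commute and their half-angles add:
R1*R2 = cos(a1 + a2) + sin(a1 + a2)*e12.
a1 + a2 = 14 + 33 = 47 deg
cos(47 deg) = 0.6820
sin(47 deg) = 0.7314
R1*R2 = 0.6820 + 0.7314*e12


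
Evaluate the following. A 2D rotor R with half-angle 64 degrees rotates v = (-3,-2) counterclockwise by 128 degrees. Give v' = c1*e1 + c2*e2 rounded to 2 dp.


Rotor R = cos(64deg) - sin(64deg)*e12
Rotation angle theta = 2 * 64 = 128 degrees
v' = R*v*~R rotates v by theta.
cos(128deg) = -0.6157, sin(128deg) = 0.7880
v'_1 = -3*cos(128deg) - (-2)*sin(128deg)
= -3*(-0.6157) - (-2)*0.7880
= 3.42
v'_2 = -3*sin(128deg) + (-2)*cos(128deg)
= -3*0.7880 + (-2)*(-0.6157)
= -1.13
v' = 3.42*e1 - 1.13*e2


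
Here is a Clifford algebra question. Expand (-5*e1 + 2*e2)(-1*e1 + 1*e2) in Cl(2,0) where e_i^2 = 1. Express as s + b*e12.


Expand: (-5*e1 + 2*e2)(-1*e1 + 1*e2)
= (-5)*(-1)*e1e1 + (-5)*1*e1e2 + 2*(-1)*e2e1 + 2*1*e2e2
Using e1^2 = e2^2 = 1, e2e1 = -e1e2:
Scalar part s = (-5)*(-1) + 2*1 = 5 + 2 = 7
Bivector part b = (-5)*1 - 2*(-1) = -5 - (-2) = -3
uv = 7 - 3*e12


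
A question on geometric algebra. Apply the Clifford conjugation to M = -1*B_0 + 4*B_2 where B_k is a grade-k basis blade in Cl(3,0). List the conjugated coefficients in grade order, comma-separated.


Clifford conjugate sign for grade k: (-1)^(k(k+1)/2)
Grade 0: (-1)^(0*1/2) = (-1)^0 = 1, coeff -1 -> -1
Grade 2: (-1)^(2*3/2) = (-1)^3 = -1, coeff 4 -> -4
Conjugated coefficients: -1, -4


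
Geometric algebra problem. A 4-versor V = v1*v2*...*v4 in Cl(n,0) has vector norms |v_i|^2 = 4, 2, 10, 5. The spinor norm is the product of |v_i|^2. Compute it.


Spinor norm N(V) = |v1|^2 * |v2|^2 * ... * |v4|^2
= 4 * 2 * 10 * 5
Running product: 4, 8, 80, 400
N(V) = 400


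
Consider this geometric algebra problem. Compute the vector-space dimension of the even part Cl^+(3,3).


Even subalgebra dimension = 2^(n-1)
n = 3 + 3 = 6
2^(6 - 1) = 2^5 = 32
Verification: sum of C(6,k) for even k = 1 + 15 + 15 + 1 = 32
Result = 32


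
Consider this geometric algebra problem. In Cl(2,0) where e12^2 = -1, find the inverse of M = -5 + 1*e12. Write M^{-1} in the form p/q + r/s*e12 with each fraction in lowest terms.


M = -5 + 1*e12, where e12^2 = -1.
Since M commutes with its reverse ~M = a - b*e12, M * ~M = a^2 - b^2*e12^2 = a^2 + b^2.
So M^{-1} = ~M / (a^2 + b^2) = (a - b*e12)/(a^2 + b^2).
a^2 + b^2 = 25 + 1 = 26
Scalar part = -5/26 = -5/26
Bivector coeff = -1/26 = -1/26
M^{-1} = -5/26 - 1/26*e12


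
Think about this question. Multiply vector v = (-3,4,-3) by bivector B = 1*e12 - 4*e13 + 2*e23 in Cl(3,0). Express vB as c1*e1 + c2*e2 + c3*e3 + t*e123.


vB has grade-1 (vector) and grade-3 (trivector) parts: vB = (v _| B) + (v ^ B).
Vector part <vB>_1:
  e1: -v2*b12 - v3*b13 = -(4)*(1) - (-3)*(-4) = -16
  e2: v1*b12 - v3*b23 = (-3)*(1) - (-3)*(2) = 3
  e3: v1*b13 + v2*b23 = (-3)*(-4) + (4)*(2) = 20
Trivector part <vB>_3:
  e123: v1*b23 - v2*b13 + v3*b12 = (-3)*(2) - (4)*(-4) + (-3)*(1) = 7
vB = -16*e1 + 3*e2 + 20*e3 + 7*e123


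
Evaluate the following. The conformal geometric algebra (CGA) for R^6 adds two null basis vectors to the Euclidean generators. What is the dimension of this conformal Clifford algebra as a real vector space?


The conformal model of R^6 uses Cl(7,1): the 6 Euclidean generators plus two extra orthogonal generators e+ (e+^2 = +1) and e- (e-^2 = -1), from which the null vectors e0, einf are built.
Number of generators m = 6 + 2 = 8.
dim Cl(p,q) = 2^m = 2^8 = 256


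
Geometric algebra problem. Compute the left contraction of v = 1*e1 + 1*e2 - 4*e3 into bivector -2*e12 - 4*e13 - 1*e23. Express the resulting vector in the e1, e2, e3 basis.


Left contraction v _| B = <vB>_1 (grade-1 part of the geometric product vB).
Using e1_|e12 = e2, e2_|e12 = -e1, e1_|e13 = e3, e3_|e13 = -e1, e2_|e23 = e3, e3_|e23 = -e2:
e1 coeff: -v2*b12 - v3*b13 = -(1)*(-2) - (-4)*(-4) = -14
e2 coeff: v1*b12 - v3*b23 = (1)*(-2) - (-4)*(-1) = -6
e3 coeff: v1*b13 + v2*b23 = (1)*(-4) + (1)*(-1) = -5
v _| B = -14*e1 - 6*e2 - 5*e3


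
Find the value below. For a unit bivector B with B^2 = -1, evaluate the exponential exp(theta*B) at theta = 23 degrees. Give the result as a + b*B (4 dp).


For a unit bivector B with B^2 = -1, the exponential series gives
e^(theta*B) = cos(theta) + sin(theta)*B (the GA analogue of Euler's formula).
theta = 23 degrees = 0.401426 rad
cos(23 deg) = 0.9205
sin(23 deg) = 0.3907
exp(theta*B) = 0.9205 + 0.3907*B


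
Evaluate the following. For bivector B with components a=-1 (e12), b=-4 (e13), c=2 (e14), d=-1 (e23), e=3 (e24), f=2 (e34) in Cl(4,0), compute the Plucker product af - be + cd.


Plucker relation: af - be + cd
a*f = (-1)*2 = -2
b*e = (-4)*3 = -12
c*d = 2*(-1) = -2
af - be + cd = -2 - (-12) + (-2)
= 8


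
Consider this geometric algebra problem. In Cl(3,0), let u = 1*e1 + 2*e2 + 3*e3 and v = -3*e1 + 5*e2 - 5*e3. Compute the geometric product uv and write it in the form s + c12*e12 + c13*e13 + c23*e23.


In Cl(3,0): e_i^2 = 1, e_ie_j = -e_je_i for i != j.
Scalar part = u . v = 1*(-3) + 2*5 + 3*(-5)
= -3 + 10 + (-15) = -8
e12 coeff = 1*5 - 2*(-3) = 5 - (-6) = 11
e13 coeff = 1*(-5) - 3*(-3) = -5 - (-9) = 4
e23 coeff = 2*(-5) - 3*5 = -10 - 15 = -25
uv = -8 + 11*e12 + 4*e13 - 25*e23


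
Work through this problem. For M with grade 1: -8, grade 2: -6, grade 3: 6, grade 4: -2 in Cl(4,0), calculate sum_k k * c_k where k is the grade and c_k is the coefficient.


Grade-weighted sum = sum of grade_k * coefficient_k
1*(-8) = -8
2*(-6) = -12
3*6 = 18
4*(-2) = -8
Total = -8 + (-12) + 18 + (-8) = -10


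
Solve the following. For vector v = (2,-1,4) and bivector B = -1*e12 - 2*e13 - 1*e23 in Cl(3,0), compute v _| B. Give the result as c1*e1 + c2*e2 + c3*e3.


Left contraction v _| B = <vB>_1 (grade-1 part of the geometric product vB).
Using e1_|e12 = e2, e2_|e12 = -e1, e1_|e13 = e3, e3_|e13 = -e1, e2_|e23 = e3, e3_|e23 = -e2:
e1 coeff: -v2*b12 - v3*b13 = -(-1)*(-1) - (4)*(-2) = 7
e2 coeff: v1*b12 - v3*b23 = (2)*(-1) - (4)*(-1) = 2
e3 coeff: v1*b13 + v2*b23 = (2)*(-2) + (-1)*(-1) = -3
v _| B = 7*e1 + 2*e2 - 3*e3


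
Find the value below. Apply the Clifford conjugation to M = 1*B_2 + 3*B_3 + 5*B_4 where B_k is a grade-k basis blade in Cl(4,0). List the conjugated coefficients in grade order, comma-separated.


Clifford conjugate sign for grade k: (-1)^(k(k+1)/2)
Grade 2: (-1)^(2*3/2) = (-1)^3 = -1, coeff 1 -> -1
Grade 3: (-1)^(3*4/2) = (-1)^6 = 1, coeff 3 -> 3
Grade 4: (-1)^(4*5/2) = (-1)^10 = 1, coeff 5 -> 5
Conjugated coefficients: -1, 3, 5


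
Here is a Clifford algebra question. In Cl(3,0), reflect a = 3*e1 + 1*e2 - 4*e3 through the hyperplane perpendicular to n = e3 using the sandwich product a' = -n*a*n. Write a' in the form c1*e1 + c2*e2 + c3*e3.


Reflection formula: a' = -n*a*n, with n = e3 (unit vector, n^2 = 1).
For reflection through hyperplane perp to e3:
The component along e3 flips sign, others stay.
a = (3, 1, -4)
a' = (3, 1, 4)
a' = 3*e1 + 1*e2 + 4*e3


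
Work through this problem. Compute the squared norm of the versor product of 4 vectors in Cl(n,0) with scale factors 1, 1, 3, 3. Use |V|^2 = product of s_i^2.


Each vector v_i has |v_i|^2 = s_i^2
Squared scales: 1^2 = 1, 1^2 = 1, 3^2 = 9, 3^2 = 9
|V|^2 = 1 * 1 * 9 * 9
= 81


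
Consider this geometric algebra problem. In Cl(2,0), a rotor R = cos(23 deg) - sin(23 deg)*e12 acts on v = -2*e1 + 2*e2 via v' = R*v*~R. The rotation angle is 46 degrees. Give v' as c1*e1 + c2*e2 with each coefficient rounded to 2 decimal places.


Rotor R = cos(23deg) - sin(23deg)*e12
Rotation angle theta = 2 * 23 = 46 degrees
v' = R*v*~R rotates v by theta.
cos(46deg) = 0.6947, sin(46deg) = 0.7193
v'_1 = -2*cos(46deg) - 2*sin(46deg)
= -2*0.6947 - 2*0.7193
= -2.83
v'_2 = -2*sin(46deg) + 2*cos(46deg)
= -2*0.7193 + 2*0.6947
= -0.05
v' = -2.83*e1 - 0.05*e2


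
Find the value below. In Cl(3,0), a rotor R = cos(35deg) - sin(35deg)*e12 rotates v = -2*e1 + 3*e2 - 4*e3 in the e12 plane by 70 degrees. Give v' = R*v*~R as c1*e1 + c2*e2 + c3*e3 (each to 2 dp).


Rotor R = cos(35deg) - sin(35deg)*e12
Rotation angle theta = 2 * 35 = 70 degrees in the e12 plane (e1 -> e2).
The component perpendicular to the plane (e3) is invariant: v'_3 = v3 = -4.00
cos(70deg) = 0.3420, sin(70deg) = 0.9397
v'_1 = v1*cos(theta) - v2*sin(theta) = -2*0.3420 - 3*0.9397 = -3.50
v'_2 = v1*sin(theta) + v2*cos(theta) = -2*0.9397 + 3*0.3420 = -0.85
v' = -3.50*e1 - 0.85*e2 - 4.00*e3


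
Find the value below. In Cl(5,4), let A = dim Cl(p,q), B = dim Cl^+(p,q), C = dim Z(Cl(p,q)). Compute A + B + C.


n = 5 + 4 = 9
Total dim = 2^9 = 512
Even subalgebra dim = 2^8 = 256
n is odd, so center dim = 2
Sum = 512 + 256 + 2 = 770


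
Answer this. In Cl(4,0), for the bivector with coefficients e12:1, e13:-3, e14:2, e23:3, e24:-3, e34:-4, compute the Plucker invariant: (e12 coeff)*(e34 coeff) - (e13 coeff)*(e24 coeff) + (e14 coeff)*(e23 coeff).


Plucker relation: af - be + cd
a*f = 1*(-4) = -4
b*e = (-3)*(-3) = 9
c*d = 2*3 = 6
af - be + cd = -4 - 9 + 6
= -7


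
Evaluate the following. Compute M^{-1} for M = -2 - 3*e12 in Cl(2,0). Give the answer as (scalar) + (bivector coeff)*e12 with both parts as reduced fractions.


M = -2 - 3*e12, where e12^2 = -1.
Since M commutes with its reverse ~M = a - b*e12, M * ~M = a^2 - b^2*e12^2 = a^2 + b^2.
So M^{-1} = ~M / (a^2 + b^2) = (a - b*e12)/(a^2 + b^2).
a^2 + b^2 = 4 + 9 = 13
Scalar part = -2/13 = -2/13
Bivector coeff = 3/13 = 3/13
M^{-1} = -2/13 + 3/13*e12


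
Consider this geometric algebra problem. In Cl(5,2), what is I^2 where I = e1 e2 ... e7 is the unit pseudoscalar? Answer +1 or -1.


The pseudoscalar I = e1...e_n (product of all n generators) of Cl(p,q) satisfies I^2 = (-1)^(q + n(n-1)/2).
p = 5, q = 2, n = p + q = 7
n(n-1)/2 = 7 * 6 / 2 = 21
Exponent = q + n(n-1)/2 = 2 + 21 = 23
I^2 = (-1)^23 = -1


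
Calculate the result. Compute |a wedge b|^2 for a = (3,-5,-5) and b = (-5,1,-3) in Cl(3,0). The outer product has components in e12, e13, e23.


a wedge b = (a1*b2 - a2*b1)*e12 + (a1*b3 - a3*b1)*e13 + (a2*b3 - a3*b2)*e23
e12 coeff: 3*1 - (-5)*(-5) = 3 - 25 = -22
e13 coeff: 3*(-3) - (-5)*(-5) = -9 - 25 = -34
e23 coeff: (-5)*(-3) - (-5)*1 = 15 - (-5) = 20
|a wedge b|^2 = (-22)^2 + (-34)^2 + 20^2
= 484 + 1156 + 400
= 2040


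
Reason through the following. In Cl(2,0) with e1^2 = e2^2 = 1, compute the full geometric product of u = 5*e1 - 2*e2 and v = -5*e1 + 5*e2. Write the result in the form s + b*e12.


Expand: (5*e1 - 2*e2)(-5*e1 + 5*e2)
= 5*(-5)*e1e1 + 5*5*e1e2 + (-2)*(-5)*e2e1 + (-2)*5*e2e2
Using e1^2 = e2^2 = 1, e2e1 = -e1e2:
Scalar part s = 5*(-5) + (-2)*5 = -25 + (-10) = -35
Bivector part b = 5*5 - (-2)*(-5) = 25 - 10 = 15
uv = -35 + 15*e12


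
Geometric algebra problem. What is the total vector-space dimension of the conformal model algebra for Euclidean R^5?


The conformal model of R^5 uses Cl(6,1): the 5 Euclidean generators plus two extra orthogonal generators e+ (e+^2 = +1) and e- (e-^2 = -1), from which the null vectors e0, einf are built.
Number of generators m = 5 + 2 = 7.
dim Cl(p,q) = 2^m = 2^7 = 128


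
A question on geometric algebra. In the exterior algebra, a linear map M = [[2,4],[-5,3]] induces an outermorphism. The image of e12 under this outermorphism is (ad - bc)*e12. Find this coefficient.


The outermorphism of a linear map f sends e1^e2 to f(e1)^f(e2).
f(e1) = 2*e1 - 5*e2
f(e2) = 4*e1 + 3*e2
f(e1) ^ f(e2) = (2*e1 - 5*e2) ^ (4*e1 + 3*e2)
= 2*3*e12 + (-5)*4*e21
= (6 - (-20))*e12
= 26*e12
Coefficient = 26


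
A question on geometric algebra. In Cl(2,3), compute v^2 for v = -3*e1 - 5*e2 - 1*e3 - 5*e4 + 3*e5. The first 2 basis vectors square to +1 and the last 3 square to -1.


v^2 = sum of c_i^2 * e_i^2
Positive signature terms (e_i^2 = +1): (-3)^2 + (-5)^2 = 34
Negative signature terms (e_j^2 = -1): (-1)^2 + (-5)^2 + 3^2 = 35
v^2 = 34 - 35 = -1


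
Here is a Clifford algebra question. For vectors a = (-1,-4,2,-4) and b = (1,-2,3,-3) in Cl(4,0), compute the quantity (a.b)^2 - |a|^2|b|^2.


a . b = (-1)*1 + (-4)*(-2) + 2*3 + (-4)*(-3)
= -1 + 8 + 6 + 12 = 25
|a|^2 = (-1)^2 + (-4)^2 + 2^2 + (-4)^2 = 37
|b|^2 = 1^2 + (-2)^2 + 3^2 + (-3)^2 = 23
(a.b)^2 = 25^2 = 625
|a|^2 * |b|^2 = 37 * 23 = 851
Result = 625 - 851 = -226


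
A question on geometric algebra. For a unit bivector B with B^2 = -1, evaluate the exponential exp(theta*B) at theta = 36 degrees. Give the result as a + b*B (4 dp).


For a unit bivector B with B^2 = -1, the exponential series gives
e^(theta*B) = cos(theta) + sin(theta)*B (the GA analogue of Euler's formula).
theta = 36 degrees = 0.628319 rad
cos(36 deg) = 0.8090
sin(36 deg) = 0.5878
exp(theta*B) = 0.8090 + 0.5878*B


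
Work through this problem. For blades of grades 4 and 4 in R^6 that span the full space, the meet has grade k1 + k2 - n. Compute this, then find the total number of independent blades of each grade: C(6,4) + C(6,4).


Meet grade = grade(A) + grade(B) - n
= 4 + 4 - 6 = 2
C(6,4) = 15
C(6,4) = 15
dim_A + dim_B = 15 + 15 = 30


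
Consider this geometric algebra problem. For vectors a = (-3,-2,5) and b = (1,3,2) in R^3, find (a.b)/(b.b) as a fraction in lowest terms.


Projection coefficient = (a . b) / (b . b)
a . b = (-3)*1 + (-2)*3 + 5*2
= -3 + (-6) + 10 = 1
b . b = 1^2 + 3^2 + 2^2
= 1 + 9 + 4 = 14
Coefficient = 1/14
In lowest terms: 1/14


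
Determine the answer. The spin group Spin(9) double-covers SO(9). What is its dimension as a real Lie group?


Spin(n) double-covers SO(n); both have Lie algebra so(n) of dimension n(n-1)/2.
n = 9
n(n-1) = 9 * 8 = 72
dim Spin(9) = 72/2 = 36


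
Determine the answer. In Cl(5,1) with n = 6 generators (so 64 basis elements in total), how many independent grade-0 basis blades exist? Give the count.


Number of grade-k basis blades in Cl(p,q) with n = p + q is C(n, k).
n = 5 + 1 = 6
C(6, 0) = 6! / (0! * 6!)
= 720 / (1 * 720)
= 1


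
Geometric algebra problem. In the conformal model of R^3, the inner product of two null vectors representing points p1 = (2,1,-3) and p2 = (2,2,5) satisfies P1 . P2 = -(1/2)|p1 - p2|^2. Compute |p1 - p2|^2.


p1 - p2 = (0, -1, -8)
|p1 - p2|^2 = 0^2 + (-1)^2 + (-8)^2
= 0 + 1 + 64
= 65


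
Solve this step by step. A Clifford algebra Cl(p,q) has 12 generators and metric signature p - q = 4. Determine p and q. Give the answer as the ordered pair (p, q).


We need p + q = 12 and p - q = 4.
Adding: 2p = 12 + 4 = 16, so p = 8.
Then q = 12 - 8 = 4.
(p, q) = (8, 4)


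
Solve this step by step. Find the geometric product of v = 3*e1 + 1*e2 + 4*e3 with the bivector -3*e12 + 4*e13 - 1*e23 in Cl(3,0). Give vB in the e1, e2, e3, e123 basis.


vB has grade-1 (vector) and grade-3 (trivector) parts: vB = (v _| B) + (v ^ B).
Vector part <vB>_1:
  e1: -v2*b12 - v3*b13 = -(1)*(-3) - (4)*(4) = -13
  e2: v1*b12 - v3*b23 = (3)*(-3) - (4)*(-1) = -5
  e3: v1*b13 + v2*b23 = (3)*(4) + (1)*(-1) = 11
Trivector part <vB>_3:
  e123: v1*b23 - v2*b13 + v3*b12 = (3)*(-1) - (1)*(4) + (4)*(-3) = -19
vB = -13*e1 - 5*e2 + 11*e3 - 19*e123


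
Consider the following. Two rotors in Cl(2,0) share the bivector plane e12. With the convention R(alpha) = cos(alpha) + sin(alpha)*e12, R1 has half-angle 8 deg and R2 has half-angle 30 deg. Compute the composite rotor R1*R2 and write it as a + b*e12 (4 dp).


Same-plane rotors commute and their half-angles add:
R1*R2 = cos(a1 + a2) + sin(a1 + a2)*e12.
a1 + a2 = 8 + 30 = 38 deg
cos(38 deg) = 0.7880
sin(38 deg) = 0.6157
R1*R2 = 0.7880 + 0.6157*e12


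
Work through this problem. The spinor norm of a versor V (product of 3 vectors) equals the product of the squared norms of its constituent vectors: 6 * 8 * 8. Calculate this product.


Spinor norm N(V) = |v1|^2 * |v2|^2 * ... * |v3|^2
= 6 * 8 * 8
Running product: 6, 48, 384
N(V) = 384


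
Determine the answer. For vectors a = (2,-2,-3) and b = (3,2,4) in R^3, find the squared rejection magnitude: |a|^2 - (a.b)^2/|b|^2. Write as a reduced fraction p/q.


|a|^2 = 2^2 + (-2)^2 + (-3)^2 = 17
|b|^2 = 3^2 + 2^2 + 4^2 = 29
a . b = 2*3 + (-2)*2 + (-3)*4 = -10
(a.b)^2 = (-10)^2 = 100
|rej|^2 = 17 - 100/29
= (493 - 100)/29
= 393/29
In lowest terms: 393/29


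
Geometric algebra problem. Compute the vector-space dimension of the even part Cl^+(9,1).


Even subalgebra dimension = 2^(n-1)
n = 9 + 1 = 10
2^(10 - 1) = 2^9 = 512
Verification: sum of C(10,k) for even k = 1 + 45 + 210 + 210 + 45 + 1 = 512
Result = 512


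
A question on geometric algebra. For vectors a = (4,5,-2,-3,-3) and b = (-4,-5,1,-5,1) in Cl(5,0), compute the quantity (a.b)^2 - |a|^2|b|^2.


a . b = 4*(-4) + 5*(-5) + (-2)*1 + (-3)*(-5) + (-3)*1
= -16 + (-25) + (-2) + 15 + (-3) = -31
|a|^2 = 4^2 + 5^2 + (-2)^2 + (-3)^2 + (-3)^2 = 63
|b|^2 = (-4)^2 + (-5)^2 + 1^2 + (-5)^2 + 1^2 = 68
(a.b)^2 = (-31)^2 = 961
|a|^2 * |b|^2 = 63 * 68 = 4284
Result = 961 - 4284 = -3323


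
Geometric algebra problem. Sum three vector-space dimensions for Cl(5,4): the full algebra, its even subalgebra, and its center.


n = 5 + 4 = 9
Total dim = 2^9 = 512
Even subalgebra dim = 2^8 = 256
n is odd, so center dim = 2
Sum = 512 + 256 + 2 = 770


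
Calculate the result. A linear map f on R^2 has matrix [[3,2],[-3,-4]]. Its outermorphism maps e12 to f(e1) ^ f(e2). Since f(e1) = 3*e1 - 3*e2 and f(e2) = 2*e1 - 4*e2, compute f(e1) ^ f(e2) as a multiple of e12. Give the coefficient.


The outermorphism of a linear map f sends e1^e2 to f(e1)^f(e2).
f(e1) = 3*e1 - 3*e2
f(e2) = 2*e1 - 4*e2
f(e1) ^ f(e2) = (3*e1 - 3*e2) ^ (2*e1 - 4*e2)
= 3*(-4)*e12 + (-3)*2*e21
= (-12 - (-6))*e12
= -6*e12
Coefficient = -6


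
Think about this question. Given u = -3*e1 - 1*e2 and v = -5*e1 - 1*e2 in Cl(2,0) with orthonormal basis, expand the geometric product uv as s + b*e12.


Expand: (-3*e1 - 1*e2)(-5*e1 - 1*e2)
= (-3)*(-5)*e1e1 + (-3)*(-1)*e1e2 + (-1)*(-5)*e2e1 + (-1)*(-1)*e2e2
Using e1^2 = e2^2 = 1, e2e1 = -e1e2:
Scalar part s = (-3)*(-5) + (-1)*(-1) = 15 + 1 = 16
Bivector part b = (-3)*(-1) - (-1)*(-5) = 3 - 5 = -2
uv = 16 - 2*e12


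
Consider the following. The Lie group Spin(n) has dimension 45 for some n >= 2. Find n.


dim Spin(n) = dim so(n) = n(n-1)/2.
Solve n(n-1)/2 = 45, i.e. n^2 - n - 90 = 0.
Discriminant = 1 + 8*45 = 361
n = (1 + sqrt(361))/2 = (1 + 19)/2 = 10


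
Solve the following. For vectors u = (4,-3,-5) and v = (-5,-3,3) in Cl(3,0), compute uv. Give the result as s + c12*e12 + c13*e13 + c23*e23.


In Cl(3,0): e_i^2 = 1, e_ie_j = -e_je_i for i != j.
Scalar part = u . v = 4*(-5) + (-3)*(-3) + (-5)*3
= -20 + 9 + (-15) = -26
e12 coeff = 4*(-3) - (-3)*(-5) = -12 - 15 = -27
e13 coeff = 4*3 - (-5)*(-5) = 12 - 25 = -13
e23 coeff = (-3)*3 - (-5)*(-3) = -9 - 15 = -24
uv = -26 - 27*e12 - 13*e13 - 24*e23


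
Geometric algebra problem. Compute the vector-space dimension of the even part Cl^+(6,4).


Even subalgebra dimension = 2^(n-1)
n = 6 + 4 = 10
2^(10 - 1) = 2^9 = 512
Verification: sum of C(10,k) for even k = 1 + 45 + 210 + 210 + 45 + 1 = 512
Result = 512


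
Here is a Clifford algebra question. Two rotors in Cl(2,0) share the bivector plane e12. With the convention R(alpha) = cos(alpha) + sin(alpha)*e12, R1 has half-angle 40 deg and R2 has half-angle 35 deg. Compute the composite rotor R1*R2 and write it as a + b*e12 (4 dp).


Same-plane rotors commute and their half-angles add:
R1*R2 = cos(a1 + a2) + sin(a1 + a2)*e12.
a1 + a2 = 40 + 35 = 75 deg
cos(75 deg) = 0.2588
sin(75 deg) = 0.9659
R1*R2 = 0.2588 + 0.9659*e12


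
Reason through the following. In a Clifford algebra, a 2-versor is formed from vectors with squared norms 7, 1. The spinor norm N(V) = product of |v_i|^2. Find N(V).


Spinor norm N(V) = |v1|^2 * |v2|^2 * ... * |v2|^2
= 7 * 1
Running product: 7, 7
N(V) = 7


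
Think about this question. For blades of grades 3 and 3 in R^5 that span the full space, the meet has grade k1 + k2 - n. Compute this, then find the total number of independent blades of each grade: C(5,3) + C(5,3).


Meet grade = grade(A) + grade(B) - n
= 3 + 3 - 5 = 1
C(5,3) = 10
C(5,3) = 10
dim_A + dim_B = 10 + 10 = 20


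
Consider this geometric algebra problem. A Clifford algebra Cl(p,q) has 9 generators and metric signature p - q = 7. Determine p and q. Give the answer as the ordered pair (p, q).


We need p + q = 9 and p - q = 7.
Adding: 2p = 9 + 7 = 16, so p = 8.
Then q = 9 - 8 = 1.
(p, q) = (8, 1)


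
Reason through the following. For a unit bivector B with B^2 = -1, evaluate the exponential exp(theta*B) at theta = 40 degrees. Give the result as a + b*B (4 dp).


For a unit bivector B with B^2 = -1, the exponential series gives
e^(theta*B) = cos(theta) + sin(theta)*B (the GA analogue of Euler's formula).
theta = 40 degrees = 0.698132 rad
cos(40 deg) = 0.7660
sin(40 deg) = 0.6428
exp(theta*B) = 0.7660 + 0.6428*B


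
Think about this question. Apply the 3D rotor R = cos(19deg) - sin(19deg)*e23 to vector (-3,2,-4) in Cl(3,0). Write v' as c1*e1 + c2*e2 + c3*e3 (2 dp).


Rotor R = cos(19deg) - sin(19deg)*e23
Rotation angle theta = 2 * 19 = 38 degrees in the e23 plane (e2 -> e3).
The component perpendicular to the plane (e1) is invariant: v'_1 = v1 = -3.00
cos(38deg) = 0.7880, sin(38deg) = 0.6157
v'_2 = v2*cos(theta) - v3*sin(theta) = 2*0.7880 - (-4)*0.6157 = 4.04
v'_3 = v2*sin(theta) + v3*cos(theta) = 2*0.6157 + (-4)*0.7880 = -1.92
v' = -3.00*e1 + 4.04*e2 - 1.92*e3


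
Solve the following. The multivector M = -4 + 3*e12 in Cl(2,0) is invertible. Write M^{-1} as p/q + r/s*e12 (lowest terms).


M = -4 + 3*e12, where e12^2 = -1.
Since M commutes with its reverse ~M = a - b*e12, M * ~M = a^2 - b^2*e12^2 = a^2 + b^2.
So M^{-1} = ~M / (a^2 + b^2) = (a - b*e12)/(a^2 + b^2).
a^2 + b^2 = 16 + 9 = 25
Scalar part = -4/25 = -4/25
Bivector coeff = -3/25 = -3/25
M^{-1} = -4/25 - 3/25*e12


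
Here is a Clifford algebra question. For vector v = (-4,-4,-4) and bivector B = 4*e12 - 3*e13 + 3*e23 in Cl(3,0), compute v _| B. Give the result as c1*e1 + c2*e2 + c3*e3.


Left contraction v _| B = <vB>_1 (grade-1 part of the geometric product vB).
Using e1_|e12 = e2, e2_|e12 = -e1, e1_|e13 = e3, e3_|e13 = -e1, e2_|e23 = e3, e3_|e23 = -e2:
e1 coeff: -v2*b12 - v3*b13 = -(-4)*(4) - (-4)*(-3) = 4
e2 coeff: v1*b12 - v3*b23 = (-4)*(4) - (-4)*(3) = -4
e3 coeff: v1*b13 + v2*b23 = (-4)*(-3) + (-4)*(3) = 0
v _| B = 4*e1 - 4*e2 + 0*e3


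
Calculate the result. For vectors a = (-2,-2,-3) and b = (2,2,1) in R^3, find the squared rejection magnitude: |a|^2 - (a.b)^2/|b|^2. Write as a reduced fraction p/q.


|a|^2 = (-2)^2 + (-2)^2 + (-3)^2 = 17
|b|^2 = 2^2 + 2^2 + 1^2 = 9
a . b = (-2)*2 + (-2)*2 + (-3)*1 = -11
(a.b)^2 = (-11)^2 = 121
|rej|^2 = 17 - 121/9
= (153 - 121)/9
= 32/9
In lowest terms: 32/9


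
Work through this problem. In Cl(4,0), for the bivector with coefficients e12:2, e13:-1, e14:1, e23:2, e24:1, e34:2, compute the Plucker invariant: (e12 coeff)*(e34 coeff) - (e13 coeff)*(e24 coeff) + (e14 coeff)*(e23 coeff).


Plucker relation: af - be + cd
a*f = 2*2 = 4
b*e = (-1)*1 = -1
c*d = 1*2 = 2
af - be + cd = 4 - (-1) + 2
= 7


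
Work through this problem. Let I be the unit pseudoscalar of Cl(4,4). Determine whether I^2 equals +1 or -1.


The pseudoscalar I = e1...e_n (product of all n generators) of Cl(p,q) satisfies I^2 = (-1)^(q + n(n-1)/2).
p = 4, q = 4, n = p + q = 8
n(n-1)/2 = 8 * 7 / 2 = 28
Exponent = q + n(n-1)/2 = 4 + 28 = 32
I^2 = (-1)^32 = +1


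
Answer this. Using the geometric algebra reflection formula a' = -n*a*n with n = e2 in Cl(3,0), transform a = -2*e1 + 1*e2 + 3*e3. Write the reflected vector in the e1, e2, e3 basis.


Reflection formula: a' = -n*a*n, with n = e2 (unit vector, n^2 = 1).
For reflection through hyperplane perp to e2:
The component along e2 flips sign, others stay.
a = (-2, 1, 3)
a' = (-2, -1, 3)
a' = -2*e1 - 1*e2 + 3*e3
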